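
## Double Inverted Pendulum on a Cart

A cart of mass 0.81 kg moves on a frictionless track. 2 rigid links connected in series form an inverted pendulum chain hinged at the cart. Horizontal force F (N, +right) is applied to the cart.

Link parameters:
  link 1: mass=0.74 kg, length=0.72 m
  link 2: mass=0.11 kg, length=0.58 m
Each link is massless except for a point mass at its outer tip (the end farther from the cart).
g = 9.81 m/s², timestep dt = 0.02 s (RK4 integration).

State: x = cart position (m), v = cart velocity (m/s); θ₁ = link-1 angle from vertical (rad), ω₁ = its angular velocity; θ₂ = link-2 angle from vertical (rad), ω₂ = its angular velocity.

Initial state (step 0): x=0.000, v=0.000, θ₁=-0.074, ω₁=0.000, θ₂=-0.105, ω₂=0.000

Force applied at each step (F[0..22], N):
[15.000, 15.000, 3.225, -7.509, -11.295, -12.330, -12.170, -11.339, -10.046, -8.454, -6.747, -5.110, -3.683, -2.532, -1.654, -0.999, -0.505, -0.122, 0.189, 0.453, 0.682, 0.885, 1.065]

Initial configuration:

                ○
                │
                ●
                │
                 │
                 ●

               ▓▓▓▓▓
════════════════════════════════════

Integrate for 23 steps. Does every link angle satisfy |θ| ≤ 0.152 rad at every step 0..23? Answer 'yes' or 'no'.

Answer: no

Derivation:
apply F[0]=+15.000 → step 1: x=0.004, v=0.383, θ₁=-0.080, ω₁=-0.551, θ₂=-0.105, ω₂=-0.010
apply F[1]=+15.000 → step 2: x=0.015, v=0.768, θ₁=-0.096, ω₁=-1.105, θ₂=-0.105, ω₂=-0.015
apply F[2]=+3.225 → step 3: x=0.032, v=0.866, θ₁=-0.120, ω₁=-1.270, θ₂=-0.106, ω₂=-0.014
apply F[3]=-7.509 → step 4: x=0.047, v=0.707, θ₁=-0.143, ω₁=-1.089, θ₂=-0.106, ω₂=-0.004
apply F[4]=-11.295 → step 5: x=0.059, v=0.463, θ₁=-0.162, ω₁=-0.798, θ₂=-0.106, ω₂=0.016
apply F[5]=-12.330 → step 6: x=0.066, v=0.200, θ₁=-0.175, ω₁=-0.486, θ₂=-0.105, ω₂=0.045
apply F[6]=-12.170 → step 7: x=0.067, v=-0.056, θ₁=-0.182, ω₁=-0.188, θ₂=-0.104, ω₂=0.080
apply F[7]=-11.339 → step 8: x=0.064, v=-0.292, θ₁=-0.183, ω₁=0.080, θ₂=-0.102, ω₂=0.117
apply F[8]=-10.046 → step 9: x=0.056, v=-0.496, θ₁=-0.179, ω₁=0.307, θ₂=-0.099, ω₂=0.154
apply F[9]=-8.454 → step 10: x=0.044, v=-0.665, θ₁=-0.171, ω₁=0.486, θ₂=-0.096, ω₂=0.188
apply F[10]=-6.747 → step 11: x=0.030, v=-0.795, θ₁=-0.160, ω₁=0.616, θ₂=-0.092, ω₂=0.218
apply F[11]=-5.110 → step 12: x=0.013, v=-0.889, θ₁=-0.147, ω₁=0.701, θ₂=-0.087, ω₂=0.243
apply F[12]=-3.683 → step 13: x=-0.006, v=-0.951, θ₁=-0.132, ω₁=0.746, θ₂=-0.082, ω₂=0.264
apply F[13]=-2.532 → step 14: x=-0.025, v=-0.989, θ₁=-0.117, ω₁=0.762, θ₂=-0.077, ω₂=0.282
apply F[14]=-1.654 → step 15: x=-0.045, v=-1.008, θ₁=-0.102, ω₁=0.758, θ₂=-0.071, ω₂=0.295
apply F[15]=-0.999 → step 16: x=-0.065, v=-1.014, θ₁=-0.087, ω₁=0.739, θ₂=-0.065, ω₂=0.305
apply F[16]=-0.505 → step 17: x=-0.085, v=-1.011, θ₁=-0.073, ω₁=0.712, θ₂=-0.059, ω₂=0.312
apply F[17]=-0.122 → step 18: x=-0.106, v=-1.001, θ₁=-0.059, ω₁=0.680, θ₂=-0.052, ω₂=0.316
apply F[18]=+0.189 → step 19: x=-0.125, v=-0.986, θ₁=-0.046, ω₁=0.645, θ₂=-0.046, ω₂=0.317
apply F[19]=+0.453 → step 20: x=-0.145, v=-0.967, θ₁=-0.033, ω₁=0.608, θ₂=-0.040, ω₂=0.315
apply F[20]=+0.682 → step 21: x=-0.164, v=-0.944, θ₁=-0.021, ω₁=0.570, θ₂=-0.033, ω₂=0.312
apply F[21]=+0.885 → step 22: x=-0.183, v=-0.919, θ₁=-0.010, ω₁=0.532, θ₂=-0.027, ω₂=0.306
apply F[22]=+1.065 → step 23: x=-0.201, v=-0.892, θ₁=-0.000, ω₁=0.493, θ₂=-0.021, ω₂=0.299
Max |angle| over trajectory = 0.183 rad; bound = 0.152 → exceeded.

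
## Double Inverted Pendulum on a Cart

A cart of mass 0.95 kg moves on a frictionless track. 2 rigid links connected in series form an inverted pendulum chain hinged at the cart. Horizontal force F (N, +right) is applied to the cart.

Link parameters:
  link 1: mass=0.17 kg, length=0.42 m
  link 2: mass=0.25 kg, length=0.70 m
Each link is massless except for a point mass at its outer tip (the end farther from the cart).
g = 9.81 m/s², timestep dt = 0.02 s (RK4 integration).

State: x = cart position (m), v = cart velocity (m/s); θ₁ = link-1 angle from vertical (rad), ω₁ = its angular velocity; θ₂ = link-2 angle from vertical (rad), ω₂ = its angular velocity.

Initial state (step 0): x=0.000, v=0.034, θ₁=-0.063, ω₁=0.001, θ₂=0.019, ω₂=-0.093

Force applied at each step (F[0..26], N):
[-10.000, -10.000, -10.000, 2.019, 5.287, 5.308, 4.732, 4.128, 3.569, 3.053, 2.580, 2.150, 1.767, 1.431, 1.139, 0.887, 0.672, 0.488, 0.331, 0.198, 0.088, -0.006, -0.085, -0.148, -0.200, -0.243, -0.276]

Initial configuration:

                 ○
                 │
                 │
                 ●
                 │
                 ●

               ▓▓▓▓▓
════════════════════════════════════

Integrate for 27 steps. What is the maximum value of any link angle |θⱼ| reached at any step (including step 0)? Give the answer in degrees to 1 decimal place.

Answer: 3.6°

Derivation:
apply F[0]=-10.000 → step 1: x=-0.001, v=-0.171, θ₁=-0.059, ω₁=0.402, θ₂=0.018, ω₂=-0.035
apply F[1]=-10.000 → step 2: x=-0.007, v=-0.377, θ₁=-0.047, ω₁=0.816, θ₂=0.018, ω₂=0.016
apply F[2]=-10.000 → step 3: x=-0.016, v=-0.584, θ₁=-0.026, ω₁=1.254, θ₂=0.018, ω₂=0.054
apply F[3]=+2.019 → step 4: x=-0.028, v=-0.540, θ₁=-0.002, ω₁=1.122, θ₂=0.020, ω₂=0.075
apply F[4]=+5.287 → step 5: x=-0.037, v=-0.430, θ₁=0.017, ω₁=0.854, θ₂=0.021, ω₂=0.083
apply F[5]=+5.308 → step 6: x=-0.045, v=-0.320, θ₁=0.032, ω₁=0.607, θ₂=0.023, ω₂=0.081
apply F[6]=+4.732 → step 7: x=-0.050, v=-0.224, θ₁=0.042, ω₁=0.405, θ₂=0.024, ω₂=0.072
apply F[7]=+4.128 → step 8: x=-0.054, v=-0.141, θ₁=0.048, ω₁=0.243, θ₂=0.026, ω₂=0.057
apply F[8]=+3.569 → step 9: x=-0.056, v=-0.070, θ₁=0.052, ω₁=0.115, θ₂=0.027, ω₂=0.040
apply F[9]=+3.053 → step 10: x=-0.057, v=-0.010, θ₁=0.053, ω₁=0.016, θ₂=0.027, ω₂=0.022
apply F[10]=+2.580 → step 11: x=-0.057, v=0.039, θ₁=0.053, ω₁=-0.059, θ₂=0.028, ω₂=0.004
apply F[11]=+2.150 → step 12: x=-0.055, v=0.080, θ₁=0.051, ω₁=-0.115, θ₂=0.027, ω₂=-0.013
apply F[12]=+1.767 → step 13: x=-0.053, v=0.113, θ₁=0.048, ω₁=-0.154, θ₂=0.027, ω₂=-0.029
apply F[13]=+1.431 → step 14: x=-0.051, v=0.139, θ₁=0.045, ω₁=-0.180, θ₂=0.026, ω₂=-0.043
apply F[14]=+1.139 → step 15: x=-0.048, v=0.159, θ₁=0.041, ω₁=-0.196, θ₂=0.025, ω₂=-0.055
apply F[15]=+0.887 → step 16: x=-0.045, v=0.174, θ₁=0.037, ω₁=-0.204, θ₂=0.024, ω₂=-0.065
apply F[16]=+0.672 → step 17: x=-0.041, v=0.185, θ₁=0.033, ω₁=-0.206, θ₂=0.023, ω₂=-0.073
apply F[17]=+0.488 → step 18: x=-0.037, v=0.193, θ₁=0.029, ω₁=-0.203, θ₂=0.021, ω₂=-0.079
apply F[18]=+0.331 → step 19: x=-0.033, v=0.198, θ₁=0.025, ω₁=-0.197, θ₂=0.020, ω₂=-0.084
apply F[19]=+0.198 → step 20: x=-0.029, v=0.200, θ₁=0.021, ω₁=-0.188, θ₂=0.018, ω₂=-0.087
apply F[20]=+0.088 → step 21: x=-0.025, v=0.200, θ₁=0.018, ω₁=-0.178, θ₂=0.016, ω₂=-0.089
apply F[21]=-0.006 → step 22: x=-0.021, v=0.198, θ₁=0.014, ω₁=-0.166, θ₂=0.014, ω₂=-0.089
apply F[22]=-0.085 → step 23: x=-0.017, v=0.196, θ₁=0.011, ω₁=-0.154, θ₂=0.013, ω₂=-0.088
apply F[23]=-0.148 → step 24: x=-0.014, v=0.192, θ₁=0.008, ω₁=-0.142, θ₂=0.011, ω₂=-0.087
apply F[24]=-0.200 → step 25: x=-0.010, v=0.187, θ₁=0.005, ω₁=-0.130, θ₂=0.009, ω₂=-0.085
apply F[25]=-0.243 → step 26: x=-0.006, v=0.181, θ₁=0.003, ω₁=-0.118, θ₂=0.007, ω₂=-0.082
apply F[26]=-0.276 → step 27: x=-0.003, v=0.175, θ₁=0.001, ω₁=-0.106, θ₂=0.006, ω₂=-0.078
Max |angle| over trajectory = 0.063 rad = 3.6°.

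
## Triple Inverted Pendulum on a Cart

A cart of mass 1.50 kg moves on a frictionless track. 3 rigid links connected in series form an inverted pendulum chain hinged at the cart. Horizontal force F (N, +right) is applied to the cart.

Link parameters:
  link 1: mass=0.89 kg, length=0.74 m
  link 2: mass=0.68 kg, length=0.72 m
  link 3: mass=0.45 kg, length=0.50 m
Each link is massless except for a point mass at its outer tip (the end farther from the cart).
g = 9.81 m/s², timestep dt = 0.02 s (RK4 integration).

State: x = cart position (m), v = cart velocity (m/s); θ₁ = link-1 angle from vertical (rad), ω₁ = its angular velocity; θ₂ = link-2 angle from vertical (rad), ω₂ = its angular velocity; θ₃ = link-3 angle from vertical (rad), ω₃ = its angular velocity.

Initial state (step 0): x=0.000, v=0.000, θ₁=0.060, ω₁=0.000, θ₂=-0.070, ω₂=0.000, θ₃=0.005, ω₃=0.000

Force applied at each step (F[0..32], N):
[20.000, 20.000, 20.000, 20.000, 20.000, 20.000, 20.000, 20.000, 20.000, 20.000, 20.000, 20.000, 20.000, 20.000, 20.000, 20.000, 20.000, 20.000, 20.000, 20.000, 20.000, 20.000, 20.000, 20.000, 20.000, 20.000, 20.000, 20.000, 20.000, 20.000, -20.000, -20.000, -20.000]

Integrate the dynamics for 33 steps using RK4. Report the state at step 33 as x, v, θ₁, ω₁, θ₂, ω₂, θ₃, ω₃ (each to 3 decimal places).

Answer: x=1.814, v=1.822, θ₁=-2.350, ω₁=-4.043, θ₂=-1.765, ω₂=-6.582, θ₃=-1.163, ω₃=-10.022

Derivation:
apply F[0]=+20.000 → step 1: x=0.003, v=0.250, θ₁=0.057, ω₁=-0.277, θ₂=-0.071, ω₂=-0.098, θ₃=0.006, ω₃=0.051
apply F[1]=+20.000 → step 2: x=0.010, v=0.502, θ₁=0.049, ω₁=-0.560, θ₂=-0.074, ω₂=-0.192, θ₃=0.007, ω₃=0.103
apply F[2]=+20.000 → step 3: x=0.023, v=0.758, θ₁=0.035, ω₁=-0.855, θ₂=-0.079, ω₂=-0.279, θ₃=0.010, ω₃=0.157
apply F[3]=+20.000 → step 4: x=0.040, v=1.018, θ₁=0.015, ω₁=-1.167, θ₂=-0.085, ω₂=-0.356, θ₃=0.013, ω₃=0.213
apply F[4]=+20.000 → step 5: x=0.063, v=1.285, θ₁=-0.012, ω₁=-1.500, θ₂=-0.093, ω₂=-0.420, θ₃=0.018, ω₃=0.270
apply F[5]=+20.000 → step 6: x=0.092, v=1.557, θ₁=-0.046, ω₁=-1.858, θ₂=-0.102, ω₂=-0.466, θ₃=0.024, ω₃=0.325
apply F[6]=+20.000 → step 7: x=0.126, v=1.833, θ₁=-0.087, ω₁=-2.241, θ₂=-0.111, ω₂=-0.494, θ₃=0.031, ω₃=0.374
apply F[7]=+20.000 → step 8: x=0.165, v=2.110, θ₁=-0.135, ω₁=-2.641, θ₂=-0.121, ω₂=-0.505, θ₃=0.039, ω₃=0.409
apply F[8]=+20.000 → step 9: x=0.210, v=2.382, θ₁=-0.192, ω₁=-3.048, θ₂=-0.131, ω₂=-0.506, θ₃=0.047, ω₃=0.422
apply F[9]=+20.000 → step 10: x=0.260, v=2.641, θ₁=-0.257, ω₁=-3.444, θ₂=-0.142, ω₂=-0.509, θ₃=0.056, ω₃=0.406
apply F[10]=+20.000 → step 11: x=0.316, v=2.879, θ₁=-0.330, ω₁=-3.809, θ₂=-0.152, ω₂=-0.530, θ₃=0.063, ω₃=0.355
apply F[11]=+20.000 → step 12: x=0.375, v=3.087, θ₁=-0.409, ω₁=-4.124, θ₂=-0.163, ω₂=-0.587, θ₃=0.070, ω₃=0.268
apply F[12]=+20.000 → step 13: x=0.439, v=3.263, θ₁=-0.494, ω₁=-4.384, θ₂=-0.176, ω₂=-0.690, θ₃=0.074, ω₃=0.151
apply F[13]=+20.000 → step 14: x=0.506, v=3.408, θ₁=-0.584, ω₁=-4.587, θ₂=-0.191, ω₂=-0.847, θ₃=0.076, ω₃=0.010
apply F[14]=+20.000 → step 15: x=0.575, v=3.522, θ₁=-0.678, ω₁=-4.743, θ₂=-0.210, ω₂=-1.057, θ₃=0.074, ω₃=-0.149
apply F[15]=+20.000 → step 16: x=0.646, v=3.611, θ₁=-0.774, ω₁=-4.860, θ₂=-0.234, ω₂=-1.315, θ₃=0.069, ω₃=-0.321
apply F[16]=+20.000 → step 17: x=0.719, v=3.676, θ₁=-0.872, ω₁=-4.947, θ₂=-0.263, ω₂=-1.615, θ₃=0.061, ω₃=-0.506
apply F[17]=+20.000 → step 18: x=0.793, v=3.722, θ₁=-0.971, ω₁=-5.010, θ₂=-0.298, ω₂=-1.952, θ₃=0.049, ω₃=-0.703
apply F[18]=+20.000 → step 19: x=0.868, v=3.749, θ₁=-1.072, ω₁=-5.054, θ₂=-0.341, ω₂=-2.320, θ₃=0.033, ω₃=-0.917
apply F[19]=+20.000 → step 20: x=0.943, v=3.761, θ₁=-1.173, ω₁=-5.079, θ₂=-0.391, ω₂=-2.713, θ₃=0.012, ω₃=-1.152
apply F[20]=+20.000 → step 21: x=1.018, v=3.757, θ₁=-1.275, ω₁=-5.085, θ₂=-0.450, ω₂=-3.127, θ₃=-0.013, ω₃=-1.417
apply F[21]=+20.000 → step 22: x=1.093, v=3.740, θ₁=-1.377, ω₁=-5.071, θ₂=-0.517, ω₂=-3.557, θ₃=-0.045, ω₃=-1.720
apply F[22]=+20.000 → step 23: x=1.168, v=3.711, θ₁=-1.478, ω₁=-5.033, θ₂=-0.592, ω₂=-3.999, θ₃=-0.082, ω₃=-2.071
apply F[23]=+20.000 → step 24: x=1.242, v=3.671, θ₁=-1.578, ω₁=-4.967, θ₂=-0.677, ω₂=-4.446, θ₃=-0.128, ω₃=-2.483
apply F[24]=+20.000 → step 25: x=1.315, v=3.622, θ₁=-1.676, ω₁=-4.869, θ₂=-0.770, ω₂=-4.893, θ₃=-0.182, ω₃=-2.969
apply F[25]=+20.000 → step 26: x=1.387, v=3.564, θ₁=-1.772, ω₁=-4.734, θ₂=-0.872, ω₂=-5.333, θ₃=-0.247, ω₃=-3.544
apply F[26]=+20.000 → step 27: x=1.457, v=3.500, θ₁=-1.865, ω₁=-4.558, θ₂=-0.983, ω₂=-5.757, θ₃=-0.325, ω₃=-4.222
apply F[27]=+20.000 → step 28: x=1.526, v=3.428, θ₁=-1.954, ω₁=-4.339, θ₂=-1.102, ω₂=-6.153, θ₃=-0.417, ω₃=-5.016
apply F[28]=+20.000 → step 29: x=1.594, v=3.348, θ₁=-2.039, ω₁=-4.075, θ₂=-1.229, ω₂=-6.510, θ₃=-0.526, ω₃=-5.939
apply F[29]=+20.000 → step 30: x=1.660, v=3.258, θ₁=-2.117, ω₁=-3.770, θ₂=-1.362, ω₂=-6.810, θ₃=-0.655, ω₃=-7.001
apply F[30]=-20.000 → step 31: x=1.721, v=2.812, θ₁=-2.193, ω₁=-3.831, θ₂=-1.498, ω₂=-6.748, θ₃=-0.805, ω₃=-7.930
apply F[31]=-20.000 → step 32: x=1.773, v=2.335, θ₁=-2.271, ω₁=-3.924, θ₂=-1.632, ω₂=-6.669, θ₃=-0.973, ω₃=-8.937
apply F[32]=-20.000 → step 33: x=1.814, v=1.822, θ₁=-2.350, ω₁=-4.043, θ₂=-1.765, ω₂=-6.582, θ₃=-1.163, ω₃=-10.022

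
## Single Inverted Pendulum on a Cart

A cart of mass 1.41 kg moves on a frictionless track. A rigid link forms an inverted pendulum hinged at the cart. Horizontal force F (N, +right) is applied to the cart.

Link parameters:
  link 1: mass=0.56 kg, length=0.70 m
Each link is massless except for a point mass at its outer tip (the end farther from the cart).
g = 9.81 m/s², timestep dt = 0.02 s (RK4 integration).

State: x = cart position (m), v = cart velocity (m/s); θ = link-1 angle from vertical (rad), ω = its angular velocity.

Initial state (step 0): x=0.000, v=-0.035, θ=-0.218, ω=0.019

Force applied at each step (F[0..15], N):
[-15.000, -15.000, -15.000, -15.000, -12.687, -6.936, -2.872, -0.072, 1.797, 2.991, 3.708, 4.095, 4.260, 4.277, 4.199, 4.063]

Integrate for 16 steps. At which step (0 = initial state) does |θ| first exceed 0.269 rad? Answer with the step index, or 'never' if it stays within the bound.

apply F[0]=-15.000 → step 1: x=-0.003, v=-0.228, θ=-0.216, ω=0.228
apply F[1]=-15.000 → step 2: x=-0.009, v=-0.421, θ=-0.209, ω=0.439
apply F[2]=-15.000 → step 3: x=-0.019, v=-0.616, θ=-0.198, ω=0.654
apply F[3]=-15.000 → step 4: x=-0.034, v=-0.812, θ=-0.183, ω=0.876
apply F[4]=-12.687 → step 5: x=-0.052, v=-0.977, θ=-0.163, ω=1.061
apply F[5]=-6.936 → step 6: x=-0.072, v=-1.064, θ=-0.141, ω=1.141
apply F[6]=-2.872 → step 7: x=-0.094, v=-1.096, θ=-0.118, ω=1.149
apply F[7]=-0.072 → step 8: x=-0.116, v=-1.089, θ=-0.096, ω=1.110
apply F[8]=+1.797 → step 9: x=-0.137, v=-1.058, θ=-0.074, ω=1.041
apply F[9]=+2.991 → step 10: x=-0.158, v=-1.011, θ=-0.054, ω=0.956
apply F[10]=+3.708 → step 11: x=-0.177, v=-0.955, θ=-0.036, ω=0.864
apply F[11]=+4.095 → step 12: x=-0.196, v=-0.895, θ=-0.020, ω=0.770
apply F[12]=+4.260 → step 13: x=-0.213, v=-0.834, θ=-0.005, ω=0.679
apply F[13]=+4.277 → step 14: x=-0.229, v=-0.773, θ=0.007, ω=0.593
apply F[14]=+4.199 → step 15: x=-0.244, v=-0.714, θ=0.018, ω=0.513
apply F[15]=+4.063 → step 16: x=-0.258, v=-0.659, θ=0.028, ω=0.440
max |θ| = 0.218 ≤ 0.269 over all 17 states.

Answer: never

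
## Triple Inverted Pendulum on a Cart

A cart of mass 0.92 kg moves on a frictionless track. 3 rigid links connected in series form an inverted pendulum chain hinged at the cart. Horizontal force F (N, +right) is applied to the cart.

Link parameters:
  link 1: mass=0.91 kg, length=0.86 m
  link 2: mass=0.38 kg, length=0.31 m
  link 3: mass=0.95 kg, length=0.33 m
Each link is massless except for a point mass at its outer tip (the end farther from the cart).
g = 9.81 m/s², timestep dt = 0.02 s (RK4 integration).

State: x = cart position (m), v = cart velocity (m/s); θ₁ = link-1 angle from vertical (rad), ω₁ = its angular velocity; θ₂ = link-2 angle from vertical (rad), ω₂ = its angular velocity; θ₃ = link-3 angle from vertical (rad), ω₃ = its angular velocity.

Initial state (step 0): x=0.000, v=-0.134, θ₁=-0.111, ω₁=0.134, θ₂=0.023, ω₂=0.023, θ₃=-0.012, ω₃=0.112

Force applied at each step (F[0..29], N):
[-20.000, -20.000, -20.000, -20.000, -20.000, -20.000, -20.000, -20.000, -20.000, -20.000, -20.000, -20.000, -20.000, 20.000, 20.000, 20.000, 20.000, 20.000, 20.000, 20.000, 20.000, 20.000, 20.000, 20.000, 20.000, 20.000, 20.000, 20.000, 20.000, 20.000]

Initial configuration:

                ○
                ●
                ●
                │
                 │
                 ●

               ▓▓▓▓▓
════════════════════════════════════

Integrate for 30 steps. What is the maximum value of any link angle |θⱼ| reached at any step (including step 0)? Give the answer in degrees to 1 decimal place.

Answer: 139.4°

Derivation:
apply F[0]=-20.000 → step 1: x=-0.006, v=-0.509, θ₁=-0.105, ω₁=0.492, θ₂=0.027, ω₂=0.326, θ₃=-0.011, ω₃=0.028
apply F[1]=-20.000 → step 2: x=-0.020, v=-0.891, θ₁=-0.091, ω₁=0.865, θ₂=0.036, ω₂=0.621, θ₃=-0.011, ω₃=-0.067
apply F[2]=-20.000 → step 3: x=-0.042, v=-1.286, θ₁=-0.070, ω₁=1.263, θ₂=0.051, ω₂=0.906, θ₃=-0.013, ω₃=-0.181
apply F[3]=-20.000 → step 4: x=-0.072, v=-1.698, θ₁=-0.040, ω₁=1.694, θ₂=0.072, ω₂=1.168, θ₃=-0.018, ω₃=-0.317
apply F[4]=-20.000 → step 5: x=-0.110, v=-2.125, θ₁=-0.002, ω₁=2.163, θ₂=0.098, ω₂=1.384, θ₃=-0.026, ω₃=-0.455
apply F[5]=-20.000 → step 6: x=-0.157, v=-2.563, θ₁=0.046, ω₁=2.667, θ₂=0.127, ω₂=1.513, θ₃=-0.036, ω₃=-0.555
apply F[6]=-20.000 → step 7: x=-0.213, v=-2.998, θ₁=0.105, ω₁=3.188, θ₂=0.157, ω₂=1.514, θ₃=-0.048, ω₃=-0.552
apply F[7]=-20.000 → step 8: x=-0.277, v=-3.408, θ₁=0.174, ω₁=3.696, θ₂=0.186, ω₂=1.370, θ₃=-0.057, ω₃=-0.381
apply F[8]=-20.000 → step 9: x=-0.349, v=-3.769, θ₁=0.252, ω₁=4.151, θ₂=0.211, ω₂=1.112, θ₃=-0.061, ω₃=-0.007
apply F[9]=-20.000 → step 10: x=-0.427, v=-4.061, θ₁=0.339, ω₁=4.517, θ₂=0.231, ω₂=0.826, θ₃=-0.056, ω₃=0.549
apply F[10]=-20.000 → step 11: x=-0.511, v=-4.274, θ₁=0.432, ω₁=4.778, θ₂=0.245, ω₂=0.616, θ₃=-0.039, ω₃=1.218
apply F[11]=-20.000 → step 12: x=-0.598, v=-4.416, θ₁=0.530, ω₁=4.936, θ₂=0.256, ω₂=0.570, θ₃=-0.007, ω₃=1.911
apply F[12]=-20.000 → step 13: x=-0.687, v=-4.500, θ₁=0.629, ω₁=5.012, θ₂=0.269, ω₂=0.730, θ₃=0.037, ω₃=2.552
apply F[13]=+20.000 → step 14: x=-0.772, v=-4.064, θ₁=0.727, ω₁=4.752, θ₂=0.283, ω₂=0.686, θ₃=0.089, ω₃=2.584
apply F[14]=+20.000 → step 15: x=-0.850, v=-3.665, θ₁=0.820, ω₁=4.583, θ₂=0.296, ω₂=0.597, θ₃=0.140, ω₃=2.576
apply F[15]=+20.000 → step 16: x=-0.919, v=-3.288, θ₁=0.910, ω₁=4.485, θ₂=0.307, ω₂=0.464, θ₃=0.192, ω₃=2.558
apply F[16]=+20.000 → step 17: x=-0.981, v=-2.924, θ₁=1.000, ω₁=4.441, θ₂=0.315, ω₂=0.299, θ₃=0.243, ω₃=2.543
apply F[17]=+20.000 → step 18: x=-1.036, v=-2.563, θ₁=1.088, ω₁=4.443, θ₂=0.319, ω₂=0.114, θ₃=0.294, ω₃=2.535
apply F[18]=+20.000 → step 19: x=-1.084, v=-2.200, θ₁=1.178, ω₁=4.483, θ₂=0.319, ω₂=-0.073, θ₃=0.344, ω₃=2.535
apply F[19]=+20.000 → step 20: x=-1.124, v=-1.829, θ₁=1.268, ω₁=4.557, θ₂=0.316, ω₂=-0.244, θ₃=0.395, ω₃=2.537
apply F[20]=+20.000 → step 21: x=-1.157, v=-1.446, θ₁=1.360, ω₁=4.664, θ₂=0.310, ω₂=-0.381, θ₃=0.446, ω₃=2.537
apply F[21]=+20.000 → step 22: x=-1.182, v=-1.047, θ₁=1.455, ω₁=4.805, θ₂=0.301, ω₂=-0.463, θ₃=0.496, ω₃=2.527
apply F[22]=+20.000 → step 23: x=-1.199, v=-0.627, θ₁=1.553, ω₁=4.985, θ₂=0.292, ω₂=-0.470, θ₃=0.547, ω₃=2.504
apply F[23]=+20.000 → step 24: x=-1.207, v=-0.181, θ₁=1.654, ω₁=5.210, θ₂=0.283, ω₂=-0.382, θ₃=0.596, ω₃=2.468
apply F[24]=+20.000 → step 25: x=-1.206, v=0.298, θ₁=1.761, ω₁=5.492, θ₂=0.277, ω₂=-0.174, θ₃=0.645, ω₃=2.425
apply F[25]=+20.000 → step 26: x=-1.194, v=0.822, θ₁=1.875, ω₁=5.845, θ₂=0.277, ω₂=0.186, θ₃=0.693, ω₃=2.386
apply F[26]=+20.000 → step 27: x=-1.172, v=1.403, θ₁=1.996, ω₁=6.293, θ₂=0.286, ω₂=0.744, θ₃=0.741, ω₃=2.368
apply F[27]=+20.000 → step 28: x=-1.138, v=2.061, θ₁=2.127, ω₁=6.865, θ₂=0.309, ω₂=1.574, θ₃=0.788, ω₃=2.398
apply F[28]=+20.000 → step 29: x=-1.089, v=2.821, θ₁=2.271, ω₁=7.605, θ₂=0.351, ω₂=2.797, θ₃=0.837, ω₃=2.509
apply F[29]=+20.000 → step 30: x=-1.024, v=3.712, θ₁=2.433, ω₁=8.570, θ₂=0.424, ω₂=4.633, θ₃=0.890, ω₃=2.738
Max |angle| over trajectory = 2.433 rad = 139.4°.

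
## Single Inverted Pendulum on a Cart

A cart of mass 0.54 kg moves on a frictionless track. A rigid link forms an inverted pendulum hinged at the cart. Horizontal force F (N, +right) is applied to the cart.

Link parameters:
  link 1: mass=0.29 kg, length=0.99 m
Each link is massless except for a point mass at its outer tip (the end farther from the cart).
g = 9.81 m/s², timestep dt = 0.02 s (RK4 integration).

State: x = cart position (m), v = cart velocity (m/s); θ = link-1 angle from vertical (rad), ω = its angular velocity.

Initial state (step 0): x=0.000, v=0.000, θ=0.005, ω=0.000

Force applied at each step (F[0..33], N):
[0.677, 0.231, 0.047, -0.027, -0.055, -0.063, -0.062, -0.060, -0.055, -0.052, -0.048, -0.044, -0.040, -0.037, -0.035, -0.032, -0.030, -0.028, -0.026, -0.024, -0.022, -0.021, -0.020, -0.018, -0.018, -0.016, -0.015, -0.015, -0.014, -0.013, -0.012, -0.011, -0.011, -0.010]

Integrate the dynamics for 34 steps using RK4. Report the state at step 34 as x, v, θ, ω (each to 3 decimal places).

Answer: x=0.008, v=0.000, θ=-0.001, ω=0.001

Derivation:
apply F[0]=+0.677 → step 1: x=0.000, v=0.025, θ=0.005, ω=-0.024
apply F[1]=+0.231 → step 2: x=0.001, v=0.033, θ=0.004, ω=-0.031
apply F[2]=+0.047 → step 3: x=0.001, v=0.034, θ=0.004, ω=-0.032
apply F[3]=-0.027 → step 4: x=0.002, v=0.033, θ=0.003, ω=-0.030
apply F[4]=-0.055 → step 5: x=0.003, v=0.030, θ=0.002, ω=-0.027
apply F[5]=-0.063 → step 6: x=0.003, v=0.028, θ=0.002, ω=-0.024
apply F[6]=-0.062 → step 7: x=0.004, v=0.025, θ=0.001, ω=-0.021
apply F[7]=-0.060 → step 8: x=0.004, v=0.023, θ=0.001, ω=-0.018
apply F[8]=-0.055 → step 9: x=0.005, v=0.021, θ=0.001, ω=-0.016
apply F[9]=-0.052 → step 10: x=0.005, v=0.019, θ=0.000, ω=-0.014
apply F[10]=-0.048 → step 11: x=0.006, v=0.017, θ=0.000, ω=-0.012
apply F[11]=-0.044 → step 12: x=0.006, v=0.015, θ=-0.000, ω=-0.010
apply F[12]=-0.040 → step 13: x=0.006, v=0.014, θ=-0.000, ω=-0.009
apply F[13]=-0.037 → step 14: x=0.006, v=0.013, θ=-0.000, ω=-0.008
apply F[14]=-0.035 → step 15: x=0.007, v=0.011, θ=-0.001, ω=-0.006
apply F[15]=-0.032 → step 16: x=0.007, v=0.010, θ=-0.001, ω=-0.005
apply F[16]=-0.030 → step 17: x=0.007, v=0.009, θ=-0.001, ω=-0.005
apply F[17]=-0.028 → step 18: x=0.007, v=0.008, θ=-0.001, ω=-0.004
apply F[18]=-0.026 → step 19: x=0.007, v=0.007, θ=-0.001, ω=-0.003
apply F[19]=-0.024 → step 20: x=0.008, v=0.007, θ=-0.001, ω=-0.002
apply F[20]=-0.022 → step 21: x=0.008, v=0.006, θ=-0.001, ω=-0.002
apply F[21]=-0.021 → step 22: x=0.008, v=0.005, θ=-0.001, ω=-0.001
apply F[22]=-0.020 → step 23: x=0.008, v=0.005, θ=-0.001, ω=-0.001
apply F[23]=-0.018 → step 24: x=0.008, v=0.004, θ=-0.001, ω=-0.001
apply F[24]=-0.018 → step 25: x=0.008, v=0.003, θ=-0.001, ω=-0.000
apply F[25]=-0.016 → step 26: x=0.008, v=0.003, θ=-0.001, ω=-0.000
apply F[26]=-0.015 → step 27: x=0.008, v=0.003, θ=-0.001, ω=0.000
apply F[27]=-0.015 → step 28: x=0.008, v=0.002, θ=-0.001, ω=0.000
apply F[28]=-0.014 → step 29: x=0.008, v=0.002, θ=-0.001, ω=0.001
apply F[29]=-0.013 → step 30: x=0.008, v=0.001, θ=-0.001, ω=0.001
apply F[30]=-0.012 → step 31: x=0.008, v=0.001, θ=-0.001, ω=0.001
apply F[31]=-0.011 → step 32: x=0.008, v=0.001, θ=-0.001, ω=0.001
apply F[32]=-0.011 → step 33: x=0.008, v=0.000, θ=-0.001, ω=0.001
apply F[33]=-0.010 → step 34: x=0.008, v=0.000, θ=-0.001, ω=0.001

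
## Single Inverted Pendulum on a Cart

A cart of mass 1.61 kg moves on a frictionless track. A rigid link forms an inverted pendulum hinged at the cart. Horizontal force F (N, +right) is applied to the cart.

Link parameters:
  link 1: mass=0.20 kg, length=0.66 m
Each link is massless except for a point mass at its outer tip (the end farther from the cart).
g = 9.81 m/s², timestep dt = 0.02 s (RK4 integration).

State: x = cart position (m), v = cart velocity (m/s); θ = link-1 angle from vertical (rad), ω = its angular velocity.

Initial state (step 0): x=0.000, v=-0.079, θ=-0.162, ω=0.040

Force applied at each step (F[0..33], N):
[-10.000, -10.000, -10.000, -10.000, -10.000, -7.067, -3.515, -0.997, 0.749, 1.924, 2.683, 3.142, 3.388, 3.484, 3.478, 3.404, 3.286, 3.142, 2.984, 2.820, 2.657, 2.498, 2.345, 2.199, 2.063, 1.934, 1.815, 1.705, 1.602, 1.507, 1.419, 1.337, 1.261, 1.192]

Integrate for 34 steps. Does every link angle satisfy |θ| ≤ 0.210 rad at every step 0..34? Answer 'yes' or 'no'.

Answer: yes

Derivation:
apply F[0]=-10.000 → step 1: x=-0.003, v=-0.199, θ=-0.160, ω=0.172
apply F[1]=-10.000 → step 2: x=-0.008, v=-0.319, θ=-0.155, ω=0.305
apply F[2]=-10.000 → step 3: x=-0.016, v=-0.439, θ=-0.148, ω=0.440
apply F[3]=-10.000 → step 4: x=-0.026, v=-0.560, θ=-0.138, ω=0.578
apply F[4]=-10.000 → step 5: x=-0.038, v=-0.681, θ=-0.125, ω=0.721
apply F[5]=-7.067 → step 6: x=-0.052, v=-0.766, θ=-0.109, ω=0.814
apply F[6]=-3.515 → step 7: x=-0.068, v=-0.807, θ=-0.093, ω=0.847
apply F[7]=-0.997 → step 8: x=-0.084, v=-0.817, θ=-0.076, ω=0.837
apply F[8]=+0.749 → step 9: x=-0.101, v=-0.807, θ=-0.059, ω=0.801
apply F[9]=+1.924 → step 10: x=-0.116, v=-0.781, θ=-0.044, ω=0.748
apply F[10]=+2.683 → step 11: x=-0.132, v=-0.747, θ=-0.030, ω=0.685
apply F[11]=+3.142 → step 12: x=-0.146, v=-0.708, θ=-0.017, ω=0.618
apply F[12]=+3.388 → step 13: x=-0.160, v=-0.665, θ=-0.005, ω=0.551
apply F[13]=+3.484 → step 14: x=-0.173, v=-0.622, θ=0.005, ω=0.485
apply F[14]=+3.478 → step 15: x=-0.185, v=-0.579, θ=0.015, ω=0.423
apply F[15]=+3.404 → step 16: x=-0.196, v=-0.537, θ=0.022, ω=0.365
apply F[16]=+3.286 → step 17: x=-0.206, v=-0.497, θ=0.029, ω=0.312
apply F[17]=+3.142 → step 18: x=-0.216, v=-0.459, θ=0.035, ω=0.264
apply F[18]=+2.984 → step 19: x=-0.225, v=-0.423, θ=0.040, ω=0.220
apply F[19]=+2.820 → step 20: x=-0.233, v=-0.389, θ=0.044, ω=0.181
apply F[20]=+2.657 → step 21: x=-0.240, v=-0.357, θ=0.047, ω=0.147
apply F[21]=+2.498 → step 22: x=-0.247, v=-0.327, θ=0.050, ω=0.116
apply F[22]=+2.345 → step 23: x=-0.254, v=-0.299, θ=0.052, ω=0.089
apply F[23]=+2.199 → step 24: x=-0.259, v=-0.273, θ=0.053, ω=0.065
apply F[24]=+2.063 → step 25: x=-0.264, v=-0.249, θ=0.054, ω=0.044
apply F[25]=+1.934 → step 26: x=-0.269, v=-0.226, θ=0.055, ω=0.026
apply F[26]=+1.815 → step 27: x=-0.274, v=-0.205, θ=0.055, ω=0.011
apply F[27]=+1.705 → step 28: x=-0.277, v=-0.185, θ=0.056, ω=-0.003
apply F[28]=+1.602 → step 29: x=-0.281, v=-0.167, θ=0.055, ω=-0.014
apply F[29]=+1.507 → step 30: x=-0.284, v=-0.149, θ=0.055, ω=-0.024
apply F[30]=+1.419 → step 31: x=-0.287, v=-0.133, θ=0.054, ω=-0.033
apply F[31]=+1.337 → step 32: x=-0.289, v=-0.118, θ=0.054, ω=-0.040
apply F[32]=+1.261 → step 33: x=-0.292, v=-0.103, θ=0.053, ω=-0.046
apply F[33]=+1.192 → step 34: x=-0.294, v=-0.090, θ=0.052, ω=-0.051
Max |angle| over trajectory = 0.162 rad; bound = 0.210 → within bound.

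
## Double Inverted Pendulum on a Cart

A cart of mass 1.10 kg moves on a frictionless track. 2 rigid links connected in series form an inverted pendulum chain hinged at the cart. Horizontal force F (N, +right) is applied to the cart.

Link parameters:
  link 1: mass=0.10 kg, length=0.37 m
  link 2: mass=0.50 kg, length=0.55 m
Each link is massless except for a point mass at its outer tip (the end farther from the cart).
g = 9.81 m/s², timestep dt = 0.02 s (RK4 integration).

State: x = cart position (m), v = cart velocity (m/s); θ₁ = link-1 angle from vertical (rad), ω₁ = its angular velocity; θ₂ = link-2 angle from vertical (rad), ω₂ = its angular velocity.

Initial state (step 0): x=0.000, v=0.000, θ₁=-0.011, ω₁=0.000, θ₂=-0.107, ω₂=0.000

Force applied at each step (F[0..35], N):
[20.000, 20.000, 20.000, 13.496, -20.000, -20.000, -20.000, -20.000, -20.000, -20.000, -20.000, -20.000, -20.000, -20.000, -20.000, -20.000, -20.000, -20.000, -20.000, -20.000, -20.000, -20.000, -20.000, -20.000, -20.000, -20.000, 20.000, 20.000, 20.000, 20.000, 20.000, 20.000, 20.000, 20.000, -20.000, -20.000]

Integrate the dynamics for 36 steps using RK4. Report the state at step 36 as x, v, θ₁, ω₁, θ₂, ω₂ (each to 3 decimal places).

apply F[0]=+20.000 → step 1: x=0.004, v=0.365, θ₁=-0.019, ω₁=-0.764, θ₂=-0.109, ω₂=-0.186
apply F[1]=+20.000 → step 2: x=0.015, v=0.731, θ₁=-0.042, ω₁=-1.581, θ₂=-0.114, ω₂=-0.338
apply F[2]=+20.000 → step 3: x=0.033, v=1.099, θ₁=-0.083, ω₁=-2.498, θ₂=-0.122, ω₂=-0.426
apply F[3]=+13.496 → step 4: x=0.057, v=1.351, θ₁=-0.139, ω₁=-3.206, θ₂=-0.131, ω₂=-0.447
apply F[4]=-20.000 → step 5: x=0.081, v=1.005, θ₁=-0.196, ω₁=-2.461, θ₂=-0.139, ω₂=-0.375
apply F[5]=-20.000 → step 6: x=0.098, v=0.667, θ₁=-0.239, ω₁=-1.914, θ₂=-0.145, ω₂=-0.191
apply F[6]=-20.000 → step 7: x=0.108, v=0.337, θ₁=-0.273, ω₁=-1.536, θ₂=-0.146, ω₂=0.095
apply F[7]=-20.000 → step 8: x=0.111, v=0.010, θ₁=-0.302, ω₁=-1.301, θ₂=-0.141, ω₂=0.471
apply F[8]=-20.000 → step 9: x=0.108, v=-0.314, θ₁=-0.326, ω₁=-1.184, θ₂=-0.127, ω₂=0.926
apply F[9]=-20.000 → step 10: x=0.099, v=-0.638, θ₁=-0.349, ω₁=-1.154, θ₂=-0.103, ω₂=1.447
apply F[10]=-20.000 → step 11: x=0.083, v=-0.965, θ₁=-0.373, ω₁=-1.170, θ₂=-0.069, ω₂=2.013
apply F[11]=-20.000 → step 12: x=0.060, v=-1.296, θ₁=-0.396, ω₁=-1.175, θ₂=-0.023, ω₂=2.594
apply F[12]=-20.000 → step 13: x=0.031, v=-1.631, θ₁=-0.419, ω₁=-1.111, θ₂=0.035, ω₂=3.160
apply F[13]=-20.000 → step 14: x=-0.005, v=-1.972, θ₁=-0.440, ω₁=-0.932, θ₂=0.104, ω₂=3.689
apply F[14]=-20.000 → step 15: x=-0.048, v=-2.316, θ₁=-0.456, ω₁=-0.607, θ₂=0.182, ω₂=4.174
apply F[15]=-20.000 → step 16: x=-0.098, v=-2.665, θ₁=-0.463, ω₁=-0.118, θ₂=0.270, ω₂=4.616
apply F[16]=-20.000 → step 17: x=-0.155, v=-3.016, θ₁=-0.459, ω₁=0.548, θ₂=0.367, ω₂=5.014
apply F[17]=-20.000 → step 18: x=-0.219, v=-3.369, θ₁=-0.440, ω₁=1.409, θ₂=0.470, ω₂=5.363
apply F[18]=-20.000 → step 19: x=-0.290, v=-3.726, θ₁=-0.401, ω₁=2.480, θ₂=0.581, ω₂=5.641
apply F[19]=-20.000 → step 20: x=-0.368, v=-4.086, θ₁=-0.339, ω₁=3.776, θ₂=0.695, ω₂=5.804
apply F[20]=-20.000 → step 21: x=-0.453, v=-4.450, θ₁=-0.249, ω₁=5.302, θ₂=0.812, ω₂=5.779
apply F[21]=-20.000 → step 22: x=-0.546, v=-4.817, θ₁=-0.125, ω₁=7.062, θ₂=0.925, ω₂=5.453
apply F[22]=-20.000 → step 23: x=-0.646, v=-5.182, θ₁=0.035, ω₁=9.085, θ₂=1.027, ω₂=4.666
apply F[23]=-20.000 → step 24: x=-0.753, v=-5.532, θ₁=0.241, ω₁=11.525, θ₂=1.107, ω₂=3.169
apply F[24]=-20.000 → step 25: x=-0.867, v=-5.820, θ₁=0.503, ω₁=14.992, θ₂=1.145, ω₂=0.429
apply F[25]=-20.000 → step 26: x=-0.984, v=-5.758, θ₁=0.859, ω₁=21.013, θ₂=1.106, ω₂=-4.740
apply F[26]=+20.000 → step 27: x=-1.085, v=-4.394, θ₁=1.278, ω₁=19.451, θ₂=1.000, ω₂=-4.539
apply F[27]=+20.000 → step 28: x=-1.164, v=-3.620, θ₁=1.625, ω₁=15.721, θ₂=0.947, ω₂=-0.971
apply F[28]=+20.000 → step 29: x=-1.231, v=-3.085, θ₁=1.923, ω₁=14.382, θ₂=0.954, ω₂=1.570
apply F[29]=+20.000 → step 30: x=-1.288, v=-2.606, θ₁=2.206, ω₁=13.950, θ₂=1.008, ω₂=3.890
apply F[30]=+20.000 → step 31: x=-1.336, v=-2.153, θ₁=2.482, ω₁=13.722, θ₂=1.110, ω₂=6.308
apply F[31]=+20.000 → step 32: x=-1.374, v=-1.726, θ₁=2.752, ω₁=13.149, θ₂=1.261, ω₂=8.815
apply F[32]=+20.000 → step 33: x=-1.405, v=-1.332, θ₁=3.002, ω₁=11.676, θ₂=1.462, ω₂=11.161
apply F[33]=+20.000 → step 34: x=-1.428, v=-0.965, θ₁=3.211, ω₁=8.926, θ₂=1.705, ω₂=13.065
apply F[34]=-20.000 → step 35: x=-1.451, v=-1.337, θ₁=3.332, ω₁=3.057, θ₂=1.979, ω₂=14.276
apply F[35]=-20.000 → step 36: x=-1.481, v=-1.718, θ₁=3.326, ω₁=-4.007, θ₂=2.278, ω₂=15.948

Answer: x=-1.481, v=-1.718, θ₁=3.326, ω₁=-4.007, θ₂=2.278, ω₂=15.948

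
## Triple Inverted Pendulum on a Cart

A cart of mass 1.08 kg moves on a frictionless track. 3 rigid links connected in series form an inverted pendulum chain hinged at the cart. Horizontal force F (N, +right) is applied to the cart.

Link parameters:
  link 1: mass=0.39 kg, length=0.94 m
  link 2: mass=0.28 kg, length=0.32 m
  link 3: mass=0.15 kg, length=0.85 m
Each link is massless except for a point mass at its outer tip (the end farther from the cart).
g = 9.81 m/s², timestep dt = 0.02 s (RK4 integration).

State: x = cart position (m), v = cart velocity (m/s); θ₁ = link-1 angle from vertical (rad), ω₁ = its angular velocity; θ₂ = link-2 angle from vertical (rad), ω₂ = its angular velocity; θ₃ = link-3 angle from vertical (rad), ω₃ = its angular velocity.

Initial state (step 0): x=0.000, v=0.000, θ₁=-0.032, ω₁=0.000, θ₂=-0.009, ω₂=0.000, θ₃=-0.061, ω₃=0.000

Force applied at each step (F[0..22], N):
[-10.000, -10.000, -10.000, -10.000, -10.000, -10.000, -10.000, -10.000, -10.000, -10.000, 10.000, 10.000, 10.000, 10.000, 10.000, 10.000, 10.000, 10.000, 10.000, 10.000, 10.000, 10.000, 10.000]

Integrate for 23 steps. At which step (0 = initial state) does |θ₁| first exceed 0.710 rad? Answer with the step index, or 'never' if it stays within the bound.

Answer: never

Derivation:
apply F[0]=-10.000 → step 1: x=-0.002, v=-0.180, θ₁=-0.030, ω₁=0.180, θ₂=-0.009, ω₂=0.047, θ₃=-0.061, ω₃=-0.019
apply F[1]=-10.000 → step 2: x=-0.007, v=-0.361, θ₁=-0.025, ω₁=0.362, θ₂=-0.007, ω₂=0.091, θ₃=-0.062, ω₃=-0.038
apply F[2]=-10.000 → step 3: x=-0.016, v=-0.543, θ₁=-0.016, ω₁=0.548, θ₂=-0.005, ω₂=0.128, θ₃=-0.063, ω₃=-0.058
apply F[3]=-10.000 → step 4: x=-0.029, v=-0.727, θ₁=-0.003, ω₁=0.740, θ₂=-0.002, ω₂=0.155, θ₃=-0.064, ω₃=-0.079
apply F[4]=-10.000 → step 5: x=-0.045, v=-0.913, θ₁=0.014, ω₁=0.940, θ₂=0.001, ω₂=0.168, θ₃=-0.066, ω₃=-0.100
apply F[5]=-10.000 → step 6: x=-0.066, v=-1.101, θ₁=0.035, ω₁=1.150, θ₂=0.005, ω₂=0.164, θ₃=-0.068, ω₃=-0.121
apply F[6]=-10.000 → step 7: x=-0.089, v=-1.292, θ₁=0.060, ω₁=1.370, θ₂=0.008, ω₂=0.141, θ₃=-0.071, ω₃=-0.142
apply F[7]=-10.000 → step 8: x=-0.117, v=-1.485, θ₁=0.090, ω₁=1.601, θ₂=0.010, ω₂=0.101, θ₃=-0.074, ω₃=-0.162
apply F[8]=-10.000 → step 9: x=-0.149, v=-1.680, θ₁=0.124, ω₁=1.841, θ₂=0.012, ω₂=0.044, θ₃=-0.077, ω₃=-0.181
apply F[9]=-10.000 → step 10: x=-0.184, v=-1.875, θ₁=0.163, ω₁=2.090, θ₂=0.012, ω₂=-0.021, θ₃=-0.081, ω₃=-0.195
apply F[10]=+10.000 → step 11: x=-0.220, v=-1.709, θ₁=0.204, ω₁=1.983, θ₂=0.010, ω₂=-0.158, θ₃=-0.085, ω₃=-0.219
apply F[11]=+10.000 → step 12: x=-0.253, v=-1.549, θ₁=0.243, ω₁=1.899, θ₂=0.005, ω₂=-0.343, θ₃=-0.090, ω₃=-0.243
apply F[12]=+10.000 → step 13: x=-0.282, v=-1.394, θ₁=0.280, ω₁=1.838, θ₂=-0.004, ω₂=-0.578, θ₃=-0.095, ω₃=-0.268
apply F[13]=+10.000 → step 14: x=-0.309, v=-1.242, θ₁=0.317, ω₁=1.796, θ₂=-0.018, ω₂=-0.862, θ₃=-0.100, ω₃=-0.290
apply F[14]=+10.000 → step 15: x=-0.332, v=-1.094, θ₁=0.352, ω₁=1.773, θ₂=-0.039, ω₂=-1.193, θ₃=-0.106, ω₃=-0.309
apply F[15]=+10.000 → step 16: x=-0.352, v=-0.949, θ₁=0.388, ω₁=1.764, θ₂=-0.066, ω₂=-1.568, θ₃=-0.113, ω₃=-0.322
apply F[16]=+10.000 → step 17: x=-0.370, v=-0.804, θ₁=0.423, ω₁=1.765, θ₂=-0.102, ω₂=-1.981, θ₃=-0.119, ω₃=-0.329
apply F[17]=+10.000 → step 18: x=-0.385, v=-0.660, θ₁=0.458, ω₁=1.773, θ₂=-0.146, ω₂=-2.424, θ₃=-0.126, ω₃=-0.329
apply F[18]=+10.000 → step 19: x=-0.396, v=-0.515, θ₁=0.494, ω₁=1.781, θ₂=-0.199, ω₂=-2.887, θ₃=-0.132, ω₃=-0.323
apply F[19]=+10.000 → step 20: x=-0.405, v=-0.369, θ₁=0.529, ω₁=1.785, θ₂=-0.261, ω₂=-3.361, θ₃=-0.139, ω₃=-0.315
apply F[20]=+10.000 → step 21: x=-0.411, v=-0.222, θ₁=0.565, ω₁=1.781, θ₂=-0.333, ω₂=-3.838, θ₃=-0.145, ω₃=-0.309
apply F[21]=+10.000 → step 22: x=-0.414, v=-0.074, θ₁=0.601, ω₁=1.765, θ₂=-0.415, ω₂=-4.314, θ₃=-0.151, ω₃=-0.309
apply F[22]=+10.000 → step 23: x=-0.414, v=0.075, θ₁=0.636, ω₁=1.733, θ₂=-0.506, ω₂=-4.787, θ₃=-0.157, ω₃=-0.322
max |θ₁| = 0.636 ≤ 0.710 over all 24 states.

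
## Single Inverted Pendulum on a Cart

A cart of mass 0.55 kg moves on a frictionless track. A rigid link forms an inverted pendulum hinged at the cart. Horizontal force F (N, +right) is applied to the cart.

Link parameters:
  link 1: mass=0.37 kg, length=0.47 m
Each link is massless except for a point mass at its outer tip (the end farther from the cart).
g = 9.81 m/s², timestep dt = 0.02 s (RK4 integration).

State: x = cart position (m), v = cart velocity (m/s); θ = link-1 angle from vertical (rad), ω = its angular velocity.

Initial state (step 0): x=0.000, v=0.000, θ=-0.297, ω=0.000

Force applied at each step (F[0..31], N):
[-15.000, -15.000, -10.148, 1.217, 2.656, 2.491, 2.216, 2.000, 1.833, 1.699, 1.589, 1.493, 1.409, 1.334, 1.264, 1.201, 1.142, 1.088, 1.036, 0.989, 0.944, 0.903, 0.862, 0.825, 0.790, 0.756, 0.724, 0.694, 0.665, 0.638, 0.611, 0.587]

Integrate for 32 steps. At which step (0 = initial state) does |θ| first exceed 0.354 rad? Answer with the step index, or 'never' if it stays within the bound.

apply F[0]=-15.000 → step 1: x=-0.005, v=-0.482, θ=-0.288, ω=0.861
apply F[1]=-15.000 → step 2: x=-0.019, v=-0.971, θ=-0.262, ω=1.747
apply F[2]=-10.148 → step 3: x=-0.042, v=-1.303, θ=-0.222, ω=2.332
apply F[3]=+1.217 → step 4: x=-0.067, v=-1.241, θ=-0.177, ω=2.120
apply F[4]=+2.656 → step 5: x=-0.091, v=-1.130, θ=-0.138, ω=1.821
apply F[5]=+2.491 → step 6: x=-0.113, v=-1.026, θ=-0.104, ω=1.553
apply F[6]=+2.216 → step 7: x=-0.132, v=-0.936, θ=-0.075, ω=1.323
apply F[7]=+2.000 → step 8: x=-0.150, v=-0.856, θ=-0.051, ω=1.127
apply F[8]=+1.833 → step 9: x=-0.167, v=-0.784, θ=-0.030, ω=0.958
apply F[9]=+1.699 → step 10: x=-0.182, v=-0.720, θ=-0.012, ω=0.812
apply F[10]=+1.589 → step 11: x=-0.195, v=-0.661, θ=0.003, ω=0.686
apply F[11]=+1.493 → step 12: x=-0.208, v=-0.608, θ=0.015, ω=0.577
apply F[12]=+1.409 → step 13: x=-0.220, v=-0.559, θ=0.026, ω=0.482
apply F[13]=+1.334 → step 14: x=-0.231, v=-0.515, θ=0.035, ω=0.400
apply F[14]=+1.264 → step 15: x=-0.240, v=-0.474, θ=0.042, ω=0.329
apply F[15]=+1.201 → step 16: x=-0.250, v=-0.436, θ=0.048, ω=0.268
apply F[16]=+1.142 → step 17: x=-0.258, v=-0.401, θ=0.053, ω=0.215
apply F[17]=+1.088 → step 18: x=-0.266, v=-0.369, θ=0.056, ω=0.169
apply F[18]=+1.036 → step 19: x=-0.273, v=-0.339, θ=0.059, ω=0.129
apply F[19]=+0.989 → step 20: x=-0.279, v=-0.311, θ=0.062, ω=0.095
apply F[20]=+0.944 → step 21: x=-0.285, v=-0.285, θ=0.063, ω=0.066
apply F[21]=+0.903 → step 22: x=-0.291, v=-0.261, θ=0.064, ω=0.041
apply F[22]=+0.862 → step 23: x=-0.296, v=-0.238, θ=0.065, ω=0.020
apply F[23]=+0.825 → step 24: x=-0.300, v=-0.217, θ=0.065, ω=0.002
apply F[24]=+0.790 → step 25: x=-0.304, v=-0.197, θ=0.065, ω=-0.014
apply F[25]=+0.756 → step 26: x=-0.308, v=-0.178, θ=0.065, ω=-0.027
apply F[26]=+0.724 → step 27: x=-0.311, v=-0.160, θ=0.064, ω=-0.038
apply F[27]=+0.694 → step 28: x=-0.315, v=-0.143, θ=0.063, ω=-0.047
apply F[28]=+0.665 → step 29: x=-0.317, v=-0.127, θ=0.062, ω=-0.055
apply F[29]=+0.638 → step 30: x=-0.320, v=-0.112, θ=0.061, ω=-0.061
apply F[30]=+0.611 → step 31: x=-0.322, v=-0.098, θ=0.060, ω=-0.066
apply F[31]=+0.587 → step 32: x=-0.324, v=-0.084, θ=0.058, ω=-0.070
max |θ| = 0.297 ≤ 0.354 over all 33 states.

Answer: never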